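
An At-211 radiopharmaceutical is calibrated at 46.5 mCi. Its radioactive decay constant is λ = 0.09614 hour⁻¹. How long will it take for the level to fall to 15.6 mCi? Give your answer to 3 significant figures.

11.4 hours

t½ = ln 2 / λ = 0.69315 / 0.09614 ≈ 7.2098 hours.
Fraction remaining = 15.6/46.5 ≈ 0.33548.
n = log₂(46.5/15.6) = ln(2.9808)/ln 2 ≈ 1.5757 half-lives.
t = n × t½ = 1.5757 × 7.2098 ≈ 11.36 hours.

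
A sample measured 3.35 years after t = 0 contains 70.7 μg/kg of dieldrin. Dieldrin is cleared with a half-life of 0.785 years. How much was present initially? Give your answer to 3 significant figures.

1360 μg/kg

Number of half-lives elapsed: n = 3.35/0.785 ≈ 4.2675.
A₀ = A × 2^n = 70.7 × 2^4.2675 = 70.7 × 19.26 ≈ 1361.7 μg/kg.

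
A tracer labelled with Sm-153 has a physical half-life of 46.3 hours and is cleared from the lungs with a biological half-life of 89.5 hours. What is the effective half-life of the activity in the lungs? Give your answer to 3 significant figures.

1/t_eff = 1/t_phys + 1/t_biol = 1/46.3 + 1/89.5 = 0.032771 per hour.
t_eff = 46.3 × 89.5 / (46.3 + 89.5) ≈ 30.514 hours.

30.5 hours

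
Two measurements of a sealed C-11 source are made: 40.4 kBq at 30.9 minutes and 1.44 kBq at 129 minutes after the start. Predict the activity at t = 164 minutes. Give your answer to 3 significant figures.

Over Δt = 129 − 30.9 = 98.1 minutes, the level fell by a factor of 40.4/1.44 ≈ 28.056.
n = log₂(28.056) ≈ 4.8102 half-lives, so t½ = 98.1/4.8102 ≈ 20.394 minutes.
From t = 129 to t = 164: 1.44 × (1/2)^((164−129)/20.394) ≈ 0.43827 kBq.

0.438 kBq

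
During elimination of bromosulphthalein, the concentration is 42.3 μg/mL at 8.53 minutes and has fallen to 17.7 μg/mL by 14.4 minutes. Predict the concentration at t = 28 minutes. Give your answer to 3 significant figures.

Over Δt = 14.4 − 8.53 = 5.87 minutes, the level fell by a factor of 42.3/17.7 ≈ 2.3898.
n = log₂(2.3898) ≈ 1.2569 half-lives, so t½ = 5.87/1.2569 ≈ 4.6702 minutes.
From t = 14.4 to t = 28: 17.7 × (1/2)^((28−14.4)/4.6702) ≈ 2.3515 μg/mL.

2.35 μg/mL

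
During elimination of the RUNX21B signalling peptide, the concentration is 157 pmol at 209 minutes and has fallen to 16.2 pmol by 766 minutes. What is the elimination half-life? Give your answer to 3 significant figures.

Over Δt = 766 − 209 = 557 minutes, the level fell by a factor of 157/16.2 ≈ 9.6914.
n = log₂(9.6914) ≈ 3.2767 half-lives, so t½ = 557/3.2767 ≈ 169.99 minutes.

170 minutes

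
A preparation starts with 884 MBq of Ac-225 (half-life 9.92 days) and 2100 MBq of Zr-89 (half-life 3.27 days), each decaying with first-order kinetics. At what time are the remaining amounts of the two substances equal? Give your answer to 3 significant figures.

Set 884·(1/2)^(t/9.92) = 2100·(1/2)^(t/3.27).
Taking log₂: log₂(884/2100) = t·(1/9.92 − 1/3.27).
log₂(0.42095) = -1.2483; 1/9.92 − 1/3.27 = -0.205.
t = -1.2483 / -0.205 ≈ 6.089 days.

6.09 days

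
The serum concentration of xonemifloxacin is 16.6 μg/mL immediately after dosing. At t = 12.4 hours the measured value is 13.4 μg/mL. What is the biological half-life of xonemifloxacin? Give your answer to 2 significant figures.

40 hours

A/A₀ = 13.4/16.6 ≈ 0.80723.
n = log₂(1.2388) ≈ 0.30895 half-lives elapsed in 12.4 hours.
t½ = 12.4/0.30895 ≈ 40.136 hours.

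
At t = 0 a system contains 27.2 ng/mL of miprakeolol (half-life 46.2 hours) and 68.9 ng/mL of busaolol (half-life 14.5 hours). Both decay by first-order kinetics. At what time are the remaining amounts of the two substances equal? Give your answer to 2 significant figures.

28 hours

Set 27.2·(1/2)^(t/46.2) = 68.9·(1/2)^(t/14.5).
Taking log₂: log₂(27.2/68.9) = t·(1/46.2 − 1/14.5).
log₂(0.39478) = -1.3409; 1/46.2 − 1/14.5 = -0.04732.
t = -1.3409 / -0.04732 ≈ 28.337 hours.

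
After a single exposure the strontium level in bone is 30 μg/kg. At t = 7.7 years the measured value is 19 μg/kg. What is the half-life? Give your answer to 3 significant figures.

11.7 years

A/A₀ = 19/30 ≈ 0.63333.
n = log₂(1.5789) ≈ 0.65896 half-lives elapsed in 7.7 years.
t½ = 7.7/0.65896 ≈ 11.685 years.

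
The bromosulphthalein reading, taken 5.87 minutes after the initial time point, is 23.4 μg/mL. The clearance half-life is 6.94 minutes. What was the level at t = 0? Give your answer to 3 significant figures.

42.1 μg/mL

Number of half-lives elapsed: n = 5.87/6.94 ≈ 0.84582.
A₀ = A × 2^n = 23.4 × 2^0.84582 = 23.4 × 1.7973 ≈ 42.057 μg/mL.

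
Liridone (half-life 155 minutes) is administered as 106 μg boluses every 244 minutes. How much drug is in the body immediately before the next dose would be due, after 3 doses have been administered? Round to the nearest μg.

The 3 doses were given 732, 488, 244 minutes ago.
Total = 106·(1/2)^(732/155) + 106·(1/2)^(488/155) + 106·(1/2)^(244/155)
      = 4.0148 + 11.955 + 35.598 ≈ 51.568 μg.

52 μg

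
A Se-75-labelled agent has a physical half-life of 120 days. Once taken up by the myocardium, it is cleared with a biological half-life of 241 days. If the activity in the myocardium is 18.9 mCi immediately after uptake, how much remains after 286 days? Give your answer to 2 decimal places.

1/t_eff = 1/t_phys + 1/t_biol = 1/120 + 1/241 = 0.012483 per day.
t_eff = 120 × 241 / (120 + 241) ≈ 80.111 days.
Remaining = 18.9 × (1/2)^(286/80.111) = 18.9 × (1/2)^3.5701 ≈ 1.5914 mCi.

1.59 mCi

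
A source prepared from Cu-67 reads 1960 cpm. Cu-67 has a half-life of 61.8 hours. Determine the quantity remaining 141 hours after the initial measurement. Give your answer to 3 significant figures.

403 cpm

Number of half-lives: n = 141/61.8 ≈ 2.2816.
Remaining = 1960 × (1/2)^2.2816 = 1960 × 0.20568 ≈ 403.13 cpm.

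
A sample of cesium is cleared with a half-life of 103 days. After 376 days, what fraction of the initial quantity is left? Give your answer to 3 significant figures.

0.0796

n = 376/103 ≈ 3.6505 half-lives.
Fraction remaining = (1/2)^3.6505 ≈ 0.079633.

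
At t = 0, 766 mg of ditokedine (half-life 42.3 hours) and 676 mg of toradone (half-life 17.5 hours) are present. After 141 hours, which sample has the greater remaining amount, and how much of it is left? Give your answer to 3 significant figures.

ditokedine: 766 × (1/2)^3.3333 ≈ 75.997 mg.
toradone: 676 × (1/2)^8.0571 ≈ 2.5381 mg.
Ditokedine has more remaining, at ≈ 75.997 mg.

ditokedine, 76.0 mg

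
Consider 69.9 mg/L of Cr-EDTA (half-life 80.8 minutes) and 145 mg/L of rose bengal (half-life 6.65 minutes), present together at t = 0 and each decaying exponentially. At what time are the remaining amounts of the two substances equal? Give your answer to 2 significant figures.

Set 69.9·(1/2)^(t/80.8) = 145·(1/2)^(t/6.65).
Taking log₂: log₂(69.9/145) = t·(1/80.8 − 1/6.65).
log₂(0.48207) = -1.0527; 1/80.8 − 1/6.65 = -0.138.
t = -1.0527 / -0.138 ≈ 7.6282 minutes.

7.6 minutes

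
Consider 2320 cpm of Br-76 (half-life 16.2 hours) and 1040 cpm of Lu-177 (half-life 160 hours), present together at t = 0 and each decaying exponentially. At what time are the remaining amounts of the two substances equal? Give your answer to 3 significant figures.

Set 2320·(1/2)^(t/16.2) = 1040·(1/2)^(t/160).
Taking log₂: log₂(2320/1040) = t·(1/16.2 − 1/160).
log₂(2.2308) = 1.1575; 1/16.2 − 1/160 = 0.055478.
t = 1.1575 / 0.055478 ≈ 20.865 hours.

20.9 hours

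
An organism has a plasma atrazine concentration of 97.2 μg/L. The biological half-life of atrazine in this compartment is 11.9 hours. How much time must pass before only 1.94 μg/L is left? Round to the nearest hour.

67 hours

Fraction remaining = 1.94/97.2 ≈ 0.019959.
n = log₂(97.2/1.94) = ln(50.103)/ln 2 ≈ 5.6468 half-lives.
t = n × t½ = 5.6468 × 11.9 ≈ 67.197 hours.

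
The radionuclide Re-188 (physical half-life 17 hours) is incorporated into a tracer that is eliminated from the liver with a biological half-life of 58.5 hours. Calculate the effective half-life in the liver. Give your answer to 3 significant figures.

1/t_eff = 1/t_phys + 1/t_biol = 1/17 + 1/58.5 = 0.075918 per hour.
t_eff = 17 × 58.5 / (17 + 58.5) ≈ 13.172 hours.

13.2 hours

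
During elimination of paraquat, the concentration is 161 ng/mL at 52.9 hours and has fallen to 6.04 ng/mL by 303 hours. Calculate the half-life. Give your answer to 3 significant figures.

Over Δt = 303 − 52.9 = 250.1 hours, the level fell by a factor of 161/6.04 ≈ 26.656.
n = log₂(26.656) ≈ 4.7364 half-lives, so t½ = 250.1/4.7364 ≈ 52.804 hours.

52.8 hours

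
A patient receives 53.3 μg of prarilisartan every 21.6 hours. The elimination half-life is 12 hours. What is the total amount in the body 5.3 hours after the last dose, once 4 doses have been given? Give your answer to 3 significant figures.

The 4 doses were given 70.1, 48.5, 26.9, 5.3 hours ago.
Total = 53.3·(1/2)^(70.1/12) + 53.3·(1/2)^(48.5/12) + 53.3·(1/2)^(26.9/12) + 53.3·(1/2)^(5.3/12)
      = 0.92942 + 3.2364 + 11.27 + 39.244 ≈ 54.68 μg.

54.7 μg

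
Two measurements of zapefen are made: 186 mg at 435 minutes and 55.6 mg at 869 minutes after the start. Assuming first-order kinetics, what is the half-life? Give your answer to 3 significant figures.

249 minutes

Over Δt = 869 − 435 = 434 minutes, the level fell by a factor of 186/55.6 ≈ 3.3453.
n = log₂(3.3453) ≈ 1.7421 half-lives, so t½ = 434/1.7421 ≈ 249.12 minutes.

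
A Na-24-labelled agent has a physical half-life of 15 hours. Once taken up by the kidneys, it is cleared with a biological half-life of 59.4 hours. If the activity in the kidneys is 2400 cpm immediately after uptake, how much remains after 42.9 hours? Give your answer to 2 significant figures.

1/t_eff = 1/t_phys + 1/t_biol = 1/15 + 1/59.4 = 0.083502 per hour.
t_eff = 15 × 59.4 / (15 + 59.4) ≈ 11.976 hours.
Remaining = 2400 × (1/2)^(42.9/11.976) = 2400 × (1/2)^3.5822 ≈ 200.38 cpm.

200 cpm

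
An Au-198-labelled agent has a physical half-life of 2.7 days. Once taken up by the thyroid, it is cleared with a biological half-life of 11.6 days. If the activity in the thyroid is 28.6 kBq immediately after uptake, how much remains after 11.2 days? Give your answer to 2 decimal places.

1/t_eff = 1/t_phys + 1/t_biol = 1/2.7 + 1/11.6 = 0.45658 per day.
t_eff = 2.7 × 11.6 / (2.7 + 11.6) ≈ 2.1902 days.
Remaining = 28.6 × (1/2)^(11.2/2.1902) = 28.6 × (1/2)^5.1137 ≈ 0.82604 kBq.

0.83 kBq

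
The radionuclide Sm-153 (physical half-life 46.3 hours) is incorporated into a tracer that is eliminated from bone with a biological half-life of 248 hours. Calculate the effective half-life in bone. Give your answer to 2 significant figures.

39 hours

1/t_eff = 1/t_phys + 1/t_biol = 1/46.3 + 1/248 = 0.025631 per hour.
t_eff = 46.3 × 248 / (46.3 + 248) ≈ 39.016 hours.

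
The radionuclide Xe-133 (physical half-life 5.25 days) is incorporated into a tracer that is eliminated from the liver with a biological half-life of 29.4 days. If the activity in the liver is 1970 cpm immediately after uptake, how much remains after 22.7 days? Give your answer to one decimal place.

1/t_eff = 1/t_phys + 1/t_biol = 1/5.25 + 1/29.4 = 0.22449 per day.
t_eff = 5.25 × 29.4 / (5.25 + 29.4) ≈ 4.4545 days.
Remaining = 1970 × (1/2)^(22.7/4.4545) = 1970 × (1/2)^5.0959 ≈ 57.603 cpm.

57.6 cpm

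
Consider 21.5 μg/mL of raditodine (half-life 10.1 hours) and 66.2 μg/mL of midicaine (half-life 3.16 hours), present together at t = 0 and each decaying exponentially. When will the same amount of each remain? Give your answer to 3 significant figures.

Set 21.5·(1/2)^(t/10.1) = 66.2·(1/2)^(t/3.16).
Taking log₂: log₂(21.5/66.2) = t·(1/10.1 − 1/3.16).
log₂(0.32477) = -1.6225; 1/10.1 − 1/3.16 = -0.21745.
t = -1.6225 / -0.21745 ≈ 7.4616 hours.

7.46 hours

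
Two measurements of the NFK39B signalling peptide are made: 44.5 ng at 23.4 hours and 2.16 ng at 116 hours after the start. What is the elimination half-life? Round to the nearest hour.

Over Δt = 116 − 23.4 = 92.6 hours, the level fell by a factor of 44.5/2.16 ≈ 20.602.
n = log₂(20.602) ≈ 4.3647 half-lives, so t½ = 92.6/4.3647 ≈ 21.216 hours.

21 hours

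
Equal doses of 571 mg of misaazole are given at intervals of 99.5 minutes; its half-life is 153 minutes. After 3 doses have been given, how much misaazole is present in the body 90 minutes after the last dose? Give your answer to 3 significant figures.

The 3 doses were given 289, 189.5, 90 minutes ago.
Total = 571·(1/2)^(289/153) + 571·(1/2)^(189.5/153) + 571·(1/2)^(90/153)
      = 154.18 + 241.99 + 379.8 ≈ 775.97 mg.

776 mg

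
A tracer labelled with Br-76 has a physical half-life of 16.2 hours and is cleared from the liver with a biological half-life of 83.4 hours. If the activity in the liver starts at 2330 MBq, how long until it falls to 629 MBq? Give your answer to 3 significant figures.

1/t_eff = 1/t_phys + 1/t_biol = 1/16.2 + 1/83.4 = 0.073719 per hour.
t_eff = 16.2 × 83.4 / (16.2 + 83.4) ≈ 13.565 hours.
n = log₂(2330/629) ≈ 1.8892; t = 1.8892 × 13.565 ≈ 25.627 hours.

25.6 hours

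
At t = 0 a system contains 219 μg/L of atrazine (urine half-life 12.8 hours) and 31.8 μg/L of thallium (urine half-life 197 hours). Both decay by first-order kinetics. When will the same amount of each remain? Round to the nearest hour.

38 hours

Set 219·(1/2)^(t/12.8) = 31.8·(1/2)^(t/197).
Taking log₂: log₂(219/31.8) = t·(1/12.8 − 1/197).
log₂(6.8868) = 2.7838; 1/12.8 − 1/197 = 0.073049.
t = 2.7838 / 0.073049 ≈ 38.109 hours.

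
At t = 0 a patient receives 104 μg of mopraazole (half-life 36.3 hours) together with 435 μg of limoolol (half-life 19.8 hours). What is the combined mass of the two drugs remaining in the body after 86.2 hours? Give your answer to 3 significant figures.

mopraazole: 104 × (1/2)^(86.2/36.3) = 104 × (1/2)^2.3747 ≈ 20.054 μg.
limoolol: 435 × (1/2)^(86.2/19.8) = 435 × (1/2)^4.3535 ≈ 21.279 μg.
Total = 20.054 + 21.279 ≈ 41.332 μg.

41.3 μg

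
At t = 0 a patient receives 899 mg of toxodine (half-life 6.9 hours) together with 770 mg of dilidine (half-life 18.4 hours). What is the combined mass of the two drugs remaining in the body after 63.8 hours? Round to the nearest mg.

toxodine: 899 × (1/2)^(63.8/6.9) = 899 × (1/2)^9.2464 ≈ 1.4802 mg.
dilidine: 770 × (1/2)^(63.8/18.4) = 770 × (1/2)^3.4674 ≈ 69.615 mg.
Total = 1.4802 + 69.615 ≈ 71.095 mg.

71 mg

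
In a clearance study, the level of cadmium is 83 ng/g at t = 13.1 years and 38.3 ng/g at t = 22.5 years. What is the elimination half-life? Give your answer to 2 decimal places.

Over Δt = 22.5 − 13.1 = 9.4 years, the level fell by a factor of 83/38.3 ≈ 2.1671.
n = log₂(2.1671) ≈ 1.1158 half-lives, so t½ = 9.4/1.1158 ≈ 8.4247 years.

8.42 years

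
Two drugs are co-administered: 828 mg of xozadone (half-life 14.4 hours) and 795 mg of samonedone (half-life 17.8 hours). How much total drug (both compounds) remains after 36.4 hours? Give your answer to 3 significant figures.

336 mg

xozadone: 828 × (1/2)^(36.4/14.4) = 828 × (1/2)^2.5278 ≈ 143.58 mg.
samonedone: 795 × (1/2)^(36.4/17.8) = 795 × (1/2)^2.0449 ≈ 192.65 mg.
Total = 143.58 + 192.65 ≈ 336.23 mg.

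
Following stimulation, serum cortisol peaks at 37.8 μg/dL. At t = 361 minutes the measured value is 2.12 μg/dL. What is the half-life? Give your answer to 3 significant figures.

A/A₀ = 2.12/37.8 ≈ 0.056085.
n = log₂(17.83) ≈ 4.1563 half-lives elapsed in 361 minutes.
t½ = 361/4.1563 ≈ 86.857 minutes.

86.9 minutes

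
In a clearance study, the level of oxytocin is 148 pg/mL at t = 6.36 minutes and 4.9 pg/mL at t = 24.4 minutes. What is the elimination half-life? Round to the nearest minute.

4 minutes

Over Δt = 24.4 − 6.36 = 18.04 minutes, the level fell by a factor of 148/4.9 ≈ 30.204.
n = log₂(30.204) ≈ 4.9167 half-lives, so t½ = 18.04/4.9167 ≈ 3.6691 minutes.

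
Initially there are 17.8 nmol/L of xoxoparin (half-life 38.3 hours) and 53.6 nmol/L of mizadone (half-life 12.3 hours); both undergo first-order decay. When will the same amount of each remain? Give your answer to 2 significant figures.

29 hours

Set 17.8·(1/2)^(t/38.3) = 53.6·(1/2)^(t/12.3).
Taking log₂: log₂(17.8/53.6) = t·(1/38.3 − 1/12.3).
log₂(0.33209) = -1.5904; 1/38.3 − 1/12.3 = -0.055191.
t = -1.5904 / -0.055191 ≈ 28.815 hours.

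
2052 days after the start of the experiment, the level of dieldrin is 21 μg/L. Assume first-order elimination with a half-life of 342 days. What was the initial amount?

1344 μg/L

Number of half-lives elapsed: n = 2052/342 ≈ 6.
A₀ = A × 2^n = 21 × 2^6 = 21 × 64 ≈ 1344 μg/L.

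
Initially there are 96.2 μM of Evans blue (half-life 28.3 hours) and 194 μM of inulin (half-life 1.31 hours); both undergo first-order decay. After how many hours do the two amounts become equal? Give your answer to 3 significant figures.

Set 96.2·(1/2)^(t/28.3) = 194·(1/2)^(t/1.31).
Taking log₂: log₂(96.2/194) = t·(1/28.3 − 1/1.31).
log₂(0.49588) = -1.0119; 1/28.3 − 1/1.31 = -0.72802.
t = -1.0119 / -0.72802 ≈ 1.39 hours.

1.39 hours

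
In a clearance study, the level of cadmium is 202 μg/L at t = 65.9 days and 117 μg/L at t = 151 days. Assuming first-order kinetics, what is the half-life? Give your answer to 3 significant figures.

108 days

Over Δt = 151 − 65.9 = 85.1 days, the level fell by a factor of 202/117 ≈ 1.7265.
n = log₂(1.7265) ≈ 0.78785 half-lives, so t½ = 85.1/0.78785 ≈ 108.02 days.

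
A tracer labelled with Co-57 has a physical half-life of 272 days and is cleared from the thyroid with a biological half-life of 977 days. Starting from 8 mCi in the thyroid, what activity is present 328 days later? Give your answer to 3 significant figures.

1/t_eff = 1/t_phys + 1/t_biol = 1/272 + 1/977 = 0.0047 per day.
t_eff = 272 × 977 / (272 + 977) ≈ 212.77 days.
Remaining = 8 × (1/2)^(328/212.77) = 8 × (1/2)^1.5416 ≈ 2.748 mCi.

2.75 mCi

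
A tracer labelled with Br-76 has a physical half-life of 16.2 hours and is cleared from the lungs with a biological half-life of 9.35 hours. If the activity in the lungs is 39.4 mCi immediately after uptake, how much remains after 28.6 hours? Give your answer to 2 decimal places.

1/t_eff = 1/t_phys + 1/t_biol = 1/16.2 + 1/9.35 = 0.16868 per hour.
t_eff = 16.2 × 9.35 / (16.2 + 9.35) ≈ 5.9284 hours.
Remaining = 39.4 × (1/2)^(28.6/5.9284) = 39.4 × (1/2)^4.8243 ≈ 1.3908 mCi.

1.39 mCi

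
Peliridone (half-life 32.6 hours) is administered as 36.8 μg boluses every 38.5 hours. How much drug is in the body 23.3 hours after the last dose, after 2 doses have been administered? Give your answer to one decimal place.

The 2 doses were given 61.8, 23.3 hours ago.
Total = 36.8·(1/2)^(61.8/32.6) + 36.8·(1/2)^(23.3/32.6)
      = 9.8897 + 22.423 ≈ 32.313 μg.

32.3 μg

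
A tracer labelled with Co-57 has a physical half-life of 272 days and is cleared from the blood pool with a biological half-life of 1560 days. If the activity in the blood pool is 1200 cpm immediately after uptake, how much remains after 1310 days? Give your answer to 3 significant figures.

1/t_eff = 1/t_phys + 1/t_biol = 1/272 + 1/1560 = 0.0043175 per day.
t_eff = 272 × 1560 / (272 + 1560) ≈ 231.62 days.
Remaining = 1200 × (1/2)^(1310/231.62) = 1200 × (1/2)^5.6559 ≈ 23.8 cpm.

23.8 cpm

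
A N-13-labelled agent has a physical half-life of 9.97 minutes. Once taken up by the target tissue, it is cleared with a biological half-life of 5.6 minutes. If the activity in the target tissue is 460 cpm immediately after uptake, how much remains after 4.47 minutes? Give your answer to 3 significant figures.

1/t_eff = 1/t_phys + 1/t_biol = 1/9.97 + 1/5.6 = 0.27887 per minute.
t_eff = 9.97 × 5.6 / (9.97 + 5.6) ≈ 3.5859 minutes.
Remaining = 460 × (1/2)^(4.47/3.5859) = 460 × (1/2)^1.2466 ≈ 193.87 cpm.

194 cpm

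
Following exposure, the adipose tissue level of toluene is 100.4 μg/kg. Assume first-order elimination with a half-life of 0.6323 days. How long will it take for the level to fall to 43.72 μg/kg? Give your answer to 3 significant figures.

0.758 days

Fraction remaining = 43.72/100.4 ≈ 0.43546.
n = log₂(100.4/43.72) = ln(2.2964)/ln 2 ≈ 1.1994 half-lives.
t = n × t½ = 1.1994 × 0.6323 ≈ 0.75838 days.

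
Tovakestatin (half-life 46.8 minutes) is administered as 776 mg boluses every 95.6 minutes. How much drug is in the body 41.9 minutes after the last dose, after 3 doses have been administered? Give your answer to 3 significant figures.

543 mg

The 3 doses were given 233.1, 137.5, 41.9 minutes ago.
Total = 776·(1/2)^(233.1/46.8) + 776·(1/2)^(137.5/46.8) + 776·(1/2)^(41.9/46.8)
      = 24.575 + 101.26 + 417.21 ≈ 543.04 mg.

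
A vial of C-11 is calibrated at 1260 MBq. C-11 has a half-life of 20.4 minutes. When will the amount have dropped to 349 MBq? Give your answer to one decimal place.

37.8 minutes

Fraction remaining = 349/1260 ≈ 0.27698.
n = log₂(1260/349) = ln(3.6103)/ln 2 ≈ 1.8521 half-lives.
t = n × t½ = 1.8521 × 20.4 ≈ 37.783 minutes.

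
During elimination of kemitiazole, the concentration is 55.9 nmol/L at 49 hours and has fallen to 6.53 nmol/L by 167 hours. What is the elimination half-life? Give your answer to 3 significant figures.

Over Δt = 167 − 49 = 118 hours, the level fell by a factor of 55.9/6.53 ≈ 8.5605.
n = log₂(8.5605) ≈ 3.0977 half-lives, so t½ = 118/3.0977 ≈ 38.093 hours.

38.1 hours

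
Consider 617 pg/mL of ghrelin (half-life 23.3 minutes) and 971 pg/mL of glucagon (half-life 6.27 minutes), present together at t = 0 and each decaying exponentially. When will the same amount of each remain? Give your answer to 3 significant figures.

5.61 minutes

Set 617·(1/2)^(t/23.3) = 971·(1/2)^(t/6.27).
Taking log₂: log₂(617/971) = t·(1/23.3 − 1/6.27).
log₂(0.63543) = -0.6542; 1/23.3 − 1/6.27 = -0.11657.
t = -0.6542 / -0.11657 ≈ 5.612 minutes.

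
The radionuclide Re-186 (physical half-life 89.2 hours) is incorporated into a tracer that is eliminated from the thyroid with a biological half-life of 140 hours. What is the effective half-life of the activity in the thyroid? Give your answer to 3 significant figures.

1/t_eff = 1/t_phys + 1/t_biol = 1/89.2 + 1/140 = 0.018354 per hour.
t_eff = 89.2 × 140 / (89.2 + 140) ≈ 54.485 hours.

54.5 hours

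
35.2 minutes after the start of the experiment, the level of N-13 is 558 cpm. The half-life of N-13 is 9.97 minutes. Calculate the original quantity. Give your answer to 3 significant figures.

Number of half-lives elapsed: n = 35.2/9.97 ≈ 3.5306.
A₀ = A × 2^n = 558 × 2^3.5306 = 558 × 11.556 ≈ 6448.3 cpm.

6450 cpm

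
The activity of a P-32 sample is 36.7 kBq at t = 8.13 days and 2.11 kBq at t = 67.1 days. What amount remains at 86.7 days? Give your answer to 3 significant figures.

0.817 kBq

Over Δt = 67.1 − 8.13 = 58.97 days, the level fell by a factor of 36.7/2.11 ≈ 17.393.
n = log₂(17.393) ≈ 4.1205 half-lives, so t½ = 58.97/4.1205 ≈ 14.311 days.
From t = 67.1 to t = 86.7: 2.11 × (1/2)^((86.7−67.1)/14.311) ≈ 0.81661 kBq.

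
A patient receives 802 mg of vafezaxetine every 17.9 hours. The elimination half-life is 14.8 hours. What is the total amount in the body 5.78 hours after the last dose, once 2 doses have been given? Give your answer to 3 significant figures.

876 mg

The 2 doses were given 23.68, 5.78 hours ago.
Total = 802·(1/2)^(23.68/14.8) + 802·(1/2)^(5.78/14.8)
      = 264.56 + 611.8 ≈ 876.36 mg.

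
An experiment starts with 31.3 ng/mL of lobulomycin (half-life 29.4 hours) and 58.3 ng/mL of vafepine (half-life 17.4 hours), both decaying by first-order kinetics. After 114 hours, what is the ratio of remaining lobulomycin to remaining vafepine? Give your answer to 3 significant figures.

lobulomycin: 31.3 × (1/2)^(114/29.4) = 31.3 × (1/2)^3.8776 ≈ 2.1295 ng/mL.
vafepine: 58.3 × (1/2)^(114/17.4) = 58.3 × (1/2)^6.5517 ≈ 0.62145 ng/mL.
Ratio ≈ 2.1295 / 0.62145 ≈ 3.4267.

3.43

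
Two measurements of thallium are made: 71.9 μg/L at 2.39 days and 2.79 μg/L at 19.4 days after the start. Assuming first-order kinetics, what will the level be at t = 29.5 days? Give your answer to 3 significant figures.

0.405 μg/L

Over Δt = 19.4 − 2.39 = 17.01 days, the level fell by a factor of 71.9/2.79 ≈ 25.771.
n = log₂(25.771) ≈ 4.6877 half-lives, so t½ = 17.01/4.6877 ≈ 3.6287 days.
From t = 19.4 to t = 29.5: 2.79 × (1/2)^((29.5−19.4)/3.6287) ≈ 0.40525 μg/L.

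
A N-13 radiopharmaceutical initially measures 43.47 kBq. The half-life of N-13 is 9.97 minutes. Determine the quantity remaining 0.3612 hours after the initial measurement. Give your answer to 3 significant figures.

9.63 kBq

Convert the elapsed time: 0.3612 hours = 21.672 minutes.
Number of half-lives: n = 21.672/9.97 ≈ 2.1737.
Remaining = 43.47 × (1/2)^2.1737 = 43.47 × 0.22164 ≈ 9.6346 kBq.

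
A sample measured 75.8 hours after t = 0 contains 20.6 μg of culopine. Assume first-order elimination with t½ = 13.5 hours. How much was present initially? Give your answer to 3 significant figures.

1010 μg

Number of half-lives elapsed: n = 75.8/13.5 ≈ 5.6148.
A₀ = A × 2^n = 20.6 × 2^5.6148 = 20.6 × 49.004 ≈ 1009.5 μg.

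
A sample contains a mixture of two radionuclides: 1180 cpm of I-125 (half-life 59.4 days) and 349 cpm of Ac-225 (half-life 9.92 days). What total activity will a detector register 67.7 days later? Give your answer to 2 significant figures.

I-125: 1180 × (1/2)^(67.7/59.4) = 1180 × (1/2)^1.1397 ≈ 535.54 cpm.
Ac-225: 349 × (1/2)^(67.7/9.92) = 349 × (1/2)^6.8246 ≈ 3.0791 cpm.
Total = 535.54 + 3.0791 ≈ 538.62 cpm.

540 cpm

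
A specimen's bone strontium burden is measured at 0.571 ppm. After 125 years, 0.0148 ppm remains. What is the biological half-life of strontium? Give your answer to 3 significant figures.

A/A₀ = 0.0148/0.571 ≈ 0.025919.
n = log₂(38.581) ≈ 5.2698 half-lives elapsed in 125 years.
t½ = 125/5.2698 ≈ 23.72 years.

23.7 years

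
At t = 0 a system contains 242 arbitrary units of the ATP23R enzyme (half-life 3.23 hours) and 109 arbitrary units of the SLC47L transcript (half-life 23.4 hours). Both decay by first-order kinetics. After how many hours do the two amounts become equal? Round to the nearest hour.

4 hours

Set 242·(1/2)^(t/3.23) = 109·(1/2)^(t/23.4).
Taking log₂: log₂(242/109) = t·(1/3.23 − 1/23.4).
log₂(2.2202) = 1.1507; 1/3.23 − 1/23.4 = 0.26686.
t = 1.1507 / 0.26686 ≈ 4.3119 hours.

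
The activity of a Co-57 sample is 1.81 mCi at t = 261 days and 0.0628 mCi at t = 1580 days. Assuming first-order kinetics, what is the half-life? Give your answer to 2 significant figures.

270 days

Over Δt = 1580 − 261 = 1319 days, the level fell by a factor of 1.81/0.0628 ≈ 28.822.
n = log₂(28.822) ≈ 4.8491 half-lives, so t½ = 1319/4.8491 ≈ 272.01 days.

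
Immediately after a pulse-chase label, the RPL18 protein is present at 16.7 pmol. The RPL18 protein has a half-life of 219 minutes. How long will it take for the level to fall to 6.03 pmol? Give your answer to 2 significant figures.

Fraction remaining = 6.03/16.7 ≈ 0.36108.
n = log₂(16.7/6.03) = ln(2.7695)/ln 2 ≈ 1.4696 half-lives.
t = n × t½ = 1.4696 × 219 ≈ 321.85 minutes.

320 minutes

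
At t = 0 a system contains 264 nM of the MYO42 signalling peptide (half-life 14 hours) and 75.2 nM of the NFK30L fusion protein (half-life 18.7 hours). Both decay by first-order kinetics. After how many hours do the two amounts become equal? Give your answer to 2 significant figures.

100 hours

Set 264·(1/2)^(t/14) = 75.2·(1/2)^(t/18.7).
Taking log₂: log₂(264/75.2) = t·(1/14 − 1/18.7).
log₂(3.5106) = 1.8117; 1/14 − 1/18.7 = 0.017953.
t = 1.8117 / 0.017953 ≈ 100.92 hours.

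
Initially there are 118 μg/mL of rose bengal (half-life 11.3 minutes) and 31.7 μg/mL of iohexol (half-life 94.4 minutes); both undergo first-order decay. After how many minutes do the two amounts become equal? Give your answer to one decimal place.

Set 118·(1/2)^(t/11.3) = 31.7·(1/2)^(t/94.4).
Taking log₂: log₂(118/31.7) = t·(1/11.3 − 1/94.4).
log₂(3.7224) = 1.8962; 1/11.3 − 1/94.4 = 0.077902.
t = 1.8962 / 0.077902 ≈ 24.341 minutes.

24.3 minutes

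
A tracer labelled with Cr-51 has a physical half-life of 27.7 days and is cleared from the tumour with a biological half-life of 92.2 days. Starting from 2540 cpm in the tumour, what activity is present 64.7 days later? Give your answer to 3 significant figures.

309 cpm

1/t_eff = 1/t_phys + 1/t_biol = 1/27.7 + 1/92.2 = 0.046947 per day.
t_eff = 27.7 × 92.2 / (27.7 + 92.2) ≈ 21.301 days.
Remaining = 2540 × (1/2)^(64.7/21.301) = 2540 × (1/2)^3.0375 ≈ 309.36 cpm.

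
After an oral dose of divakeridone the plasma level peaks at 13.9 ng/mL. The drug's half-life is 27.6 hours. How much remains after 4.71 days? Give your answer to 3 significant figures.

Convert the elapsed time: 4.71 days = 113.04 hours.
Number of half-lives: n = 113.04/27.6 ≈ 4.0957.
Remaining = 13.9 × (1/2)^4.0957 = 13.9 × 0.058491 ≈ 0.81302 ng/mL.

0.813 ng/mL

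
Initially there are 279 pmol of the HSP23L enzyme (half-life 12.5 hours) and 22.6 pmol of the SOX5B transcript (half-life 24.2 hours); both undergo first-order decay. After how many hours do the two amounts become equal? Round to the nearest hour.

94 hours

Set 279·(1/2)^(t/12.5) = 22.6·(1/2)^(t/24.2).
Taking log₂: log₂(279/22.6) = t·(1/12.5 − 1/24.2).
log₂(12.345) = 3.6259; 1/12.5 − 1/24.2 = 0.038678.
t = 3.6259 / 0.038678 ≈ 93.746 hours.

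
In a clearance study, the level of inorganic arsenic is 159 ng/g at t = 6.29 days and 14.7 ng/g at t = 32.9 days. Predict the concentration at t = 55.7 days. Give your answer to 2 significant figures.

Over Δt = 32.9 − 6.29 = 26.61 days, the level fell by a factor of 159/14.7 ≈ 10.816.
n = log₂(10.816) ≈ 3.4351 half-lives, so t½ = 26.61/3.4351 ≈ 7.7464 days.
From t = 32.9 to t = 55.7: 14.7 × (1/2)^((55.7−32.9)/7.7464) ≈ 1.9112 ng/g.

1.9 ng/g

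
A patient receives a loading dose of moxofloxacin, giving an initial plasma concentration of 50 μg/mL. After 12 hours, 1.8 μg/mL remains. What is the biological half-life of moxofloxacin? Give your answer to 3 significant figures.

A/A₀ = 1.8/50 ≈ 0.036.
n = log₂(27.778) ≈ 4.7959 half-lives elapsed in 12 hours.
t½ = 12/4.7959 ≈ 2.5022 hours.

2.50 hours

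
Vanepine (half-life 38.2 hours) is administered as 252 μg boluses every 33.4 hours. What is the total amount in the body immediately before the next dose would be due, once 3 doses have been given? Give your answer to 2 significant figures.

250 μg

The 3 doses were given 100.2, 66.8, 33.4 hours ago.
Total = 252·(1/2)^(100.2/38.2) + 252·(1/2)^(66.8/38.2) + 252·(1/2)^(33.4/38.2)
      = 40.906 + 74.988 + 137.47 ≈ 253.36 μg.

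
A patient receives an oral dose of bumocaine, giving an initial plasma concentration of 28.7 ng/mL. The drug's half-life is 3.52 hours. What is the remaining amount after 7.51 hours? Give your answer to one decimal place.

Number of half-lives: n = 7.51/3.52 ≈ 2.1335.
Remaining = 28.7 × (1/2)^2.1335 = 28.7 × 0.2279 ≈ 6.5408 ng/mL.

6.5 ng/mL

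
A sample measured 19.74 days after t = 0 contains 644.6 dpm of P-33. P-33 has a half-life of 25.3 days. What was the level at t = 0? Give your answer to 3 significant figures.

1110 dpm

Number of half-lives elapsed: n = 19.74/25.3 ≈ 0.78024.
A₀ = A × 2^n = 644.6 × 2^0.78024 = 644.6 × 1.7174 ≈ 1107 dpm.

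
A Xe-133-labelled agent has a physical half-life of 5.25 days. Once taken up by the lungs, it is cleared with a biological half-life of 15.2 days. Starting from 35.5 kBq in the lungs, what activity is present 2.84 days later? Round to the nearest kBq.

21 kBq

1/t_eff = 1/t_phys + 1/t_biol = 1/5.25 + 1/15.2 = 0.25627 per day.
t_eff = 5.25 × 15.2 / (5.25 + 15.2) ≈ 3.9022 days.
Remaining = 35.5 × (1/2)^(2.84/3.9022) = 35.5 × (1/2)^0.72779 ≈ 21.436 kBq.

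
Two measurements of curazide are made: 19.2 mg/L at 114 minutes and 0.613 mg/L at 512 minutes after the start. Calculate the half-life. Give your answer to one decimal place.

Over Δt = 512 − 114 = 398 minutes, the level fell by a factor of 19.2/0.613 ≈ 31.321.
n = log₂(31.321) ≈ 4.9691 half-lives, so t½ = 398/4.9691 ≈ 80.095 minutes.

80.1 minutes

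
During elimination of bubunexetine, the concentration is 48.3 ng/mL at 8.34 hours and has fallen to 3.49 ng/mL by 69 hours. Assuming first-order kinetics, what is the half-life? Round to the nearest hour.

Over Δt = 69 − 8.34 = 60.66 hours, the level fell by a factor of 48.3/3.49 ≈ 13.84.
n = log₂(13.84) ≈ 3.7907 half-lives, so t½ = 60.66/3.7907 ≈ 16.002 hours.

16 hours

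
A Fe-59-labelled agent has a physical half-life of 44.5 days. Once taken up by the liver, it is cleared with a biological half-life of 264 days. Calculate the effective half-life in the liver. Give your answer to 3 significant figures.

1/t_eff = 1/t_phys + 1/t_biol = 1/44.5 + 1/264 = 0.02626 per day.
t_eff = 44.5 × 264 / (44.5 + 264) ≈ 38.081 days.

38.1 days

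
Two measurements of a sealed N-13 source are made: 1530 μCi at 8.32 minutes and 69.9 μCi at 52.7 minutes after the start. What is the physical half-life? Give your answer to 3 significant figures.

Over Δt = 52.7 − 8.32 = 44.38 minutes, the level fell by a factor of 1530/69.9 ≈ 21.888.
n = log₂(21.888) ≈ 4.4521 half-lives, so t½ = 44.38/4.4521 ≈ 9.9683 minutes.

9.97 minutes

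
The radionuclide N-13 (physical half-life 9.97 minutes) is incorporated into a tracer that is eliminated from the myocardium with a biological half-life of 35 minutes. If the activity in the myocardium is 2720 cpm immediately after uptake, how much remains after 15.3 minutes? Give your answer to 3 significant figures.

693 cpm

1/t_eff = 1/t_phys + 1/t_biol = 1/9.97 + 1/35 = 0.12887 per minute.
t_eff = 9.97 × 35 / (9.97 + 35) ≈ 7.7596 minutes.
Remaining = 2720 × (1/2)^(15.3/7.7596) = 2720 × (1/2)^1.9717 ≈ 693.45 cpm.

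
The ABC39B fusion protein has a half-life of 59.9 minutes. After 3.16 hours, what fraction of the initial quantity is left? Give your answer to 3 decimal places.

0.111

3.16 hours = 189.6 minutes.
n = 189.6/59.9 ≈ 3.1653 half-lives.
Fraction remaining = (1/2)^3.1653 ≈ 0.11147.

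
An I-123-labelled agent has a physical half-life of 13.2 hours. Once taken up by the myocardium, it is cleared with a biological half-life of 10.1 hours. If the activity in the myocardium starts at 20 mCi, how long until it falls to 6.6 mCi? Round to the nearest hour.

9 hours

1/t_eff = 1/t_phys + 1/t_biol = 1/13.2 + 1/10.1 = 0.17477 per hour.
t_eff = 13.2 × 10.1 / (13.2 + 10.1) ≈ 5.7219 hours.
n = log₂(20/6.6) ≈ 1.5995; t = 1.5995 × 5.7219 ≈ 9.1519 hours.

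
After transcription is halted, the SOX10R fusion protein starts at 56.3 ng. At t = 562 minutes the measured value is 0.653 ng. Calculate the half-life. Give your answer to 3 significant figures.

87.4 minutes

A/A₀ = 0.653/56.3 ≈ 0.011599.
n = log₂(86.217) ≈ 6.4299 half-lives elapsed in 562 minutes.
t½ = 562/6.4299 ≈ 87.404 minutes.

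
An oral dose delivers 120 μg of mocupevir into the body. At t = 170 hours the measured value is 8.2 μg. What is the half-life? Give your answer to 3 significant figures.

A/A₀ = 8.2/120 ≈ 0.068333.
n = log₂(14.634) ≈ 3.8713 half-lives elapsed in 170 hours.
t½ = 170/3.8713 ≈ 43.913 hours.

43.9 hours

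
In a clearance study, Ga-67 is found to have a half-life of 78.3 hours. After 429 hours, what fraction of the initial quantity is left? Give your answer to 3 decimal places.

0.022

n = 429/78.3 ≈ 5.4789 half-lives.
Fraction remaining = (1/2)^5.4789 ≈ 0.022422.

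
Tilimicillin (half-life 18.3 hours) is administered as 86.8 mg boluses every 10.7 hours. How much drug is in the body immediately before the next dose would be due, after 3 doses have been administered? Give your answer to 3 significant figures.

The 3 doses were given 32.1, 21.4, 10.7 hours ago.
Total = 86.8·(1/2)^(32.1/18.3) + 86.8·(1/2)^(21.4/18.3) + 86.8·(1/2)^(10.7/18.3)
      = 25.733 + 38.592 + 57.877 ≈ 122.2 mg.

122 mg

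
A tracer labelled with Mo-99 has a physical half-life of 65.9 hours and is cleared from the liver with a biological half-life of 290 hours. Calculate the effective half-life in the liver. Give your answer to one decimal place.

53.7 hours

1/t_eff = 1/t_phys + 1/t_biol = 1/65.9 + 1/290 = 0.018623 per hour.
t_eff = 65.9 × 290 / (65.9 + 290) ≈ 53.698 hours.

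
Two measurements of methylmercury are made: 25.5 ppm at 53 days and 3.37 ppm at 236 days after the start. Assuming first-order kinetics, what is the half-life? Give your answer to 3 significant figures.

62.7 days

Over Δt = 236 − 53 = 183 days, the level fell by a factor of 25.5/3.37 ≈ 7.5668.
n = log₂(7.5668) ≈ 2.9197 half-lives, so t½ = 183/2.9197 ≈ 62.678 days.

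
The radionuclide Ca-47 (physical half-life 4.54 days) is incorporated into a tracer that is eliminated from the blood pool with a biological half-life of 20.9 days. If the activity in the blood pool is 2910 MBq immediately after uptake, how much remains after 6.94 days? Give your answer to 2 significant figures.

1/t_eff = 1/t_phys + 1/t_biol = 1/4.54 + 1/20.9 = 0.26811 per day.
t_eff = 4.54 × 20.9 / (4.54 + 20.9) ≈ 3.7298 days.
Remaining = 2910 × (1/2)^(6.94/3.7298) = 2910 × (1/2)^1.8607 ≈ 801.25 MBq.

800 MBq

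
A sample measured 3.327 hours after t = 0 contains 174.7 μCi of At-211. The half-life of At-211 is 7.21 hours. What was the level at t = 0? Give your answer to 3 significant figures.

241 μCi

Number of half-lives elapsed: n = 3.327/7.21 ≈ 0.46144.
A₀ = A × 2^n = 174.7 × 2^0.46144 = 174.7 × 1.3769 ≈ 240.55 μCi.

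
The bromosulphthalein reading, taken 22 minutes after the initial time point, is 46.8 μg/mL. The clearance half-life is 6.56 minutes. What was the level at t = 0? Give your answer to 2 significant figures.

480 μg/mL

Number of half-lives elapsed: n = 22/6.56 ≈ 3.3537.
A₀ = A × 2^n = 46.8 × 2^3.3537 = 46.8 × 10.222 ≈ 478.41 μg/mL.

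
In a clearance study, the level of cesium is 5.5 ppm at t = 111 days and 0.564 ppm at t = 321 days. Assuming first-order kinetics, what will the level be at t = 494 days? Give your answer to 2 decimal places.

Over Δt = 321 − 111 = 210 days, the level fell by a factor of 5.5/0.564 ≈ 9.7518.
n = log₂(9.7518) ≈ 3.2857 half-lives, so t½ = 210/3.2857 ≈ 63.914 days.
From t = 321 to t = 494: 0.564 × (1/2)^((494−321)/63.914) ≈ 0.08639 ppm.

0.09 ppm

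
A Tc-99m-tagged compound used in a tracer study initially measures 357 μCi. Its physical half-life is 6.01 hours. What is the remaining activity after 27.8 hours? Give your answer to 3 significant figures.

Number of half-lives: n = 27.8/6.01 ≈ 4.6256.
Remaining = 357 × (1/2)^4.6256 = 357 × 0.040509 ≈ 14.462 μCi.

14.5 μCi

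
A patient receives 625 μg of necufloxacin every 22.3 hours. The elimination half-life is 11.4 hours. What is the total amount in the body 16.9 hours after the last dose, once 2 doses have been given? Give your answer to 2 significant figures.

280 μg

The 2 doses were given 39.2, 16.9 hours ago.
Total = 625·(1/2)^(39.2/11.4) + 625·(1/2)^(16.9/11.4)
      = 57.645 + 223.67 ≈ 281.32 μg.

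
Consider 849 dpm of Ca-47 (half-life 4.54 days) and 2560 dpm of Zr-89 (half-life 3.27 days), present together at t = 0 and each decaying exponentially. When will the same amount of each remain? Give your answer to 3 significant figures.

Set 849·(1/2)^(t/4.54) = 2560·(1/2)^(t/3.27).
Taking log₂: log₂(849/2560) = t·(1/4.54 − 1/3.27).
log₂(0.33164) = -1.5923; 1/4.54 − 1/3.27 = -0.085546.
t = -1.5923 / -0.085546 ≈ 18.613 days.

18.6 days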